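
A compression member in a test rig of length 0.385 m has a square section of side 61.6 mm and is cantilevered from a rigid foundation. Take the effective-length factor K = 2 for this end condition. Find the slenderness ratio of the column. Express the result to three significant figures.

For a square r = a/√12 = 61.6/√12 = 17.78 mm
L_e = K·L = 2 × 0.385 m = 0.7700 m = 770.00 mm
λ = L_e / r_min = 770.00 / 17.78 = 43.3

λ ≈ 43.3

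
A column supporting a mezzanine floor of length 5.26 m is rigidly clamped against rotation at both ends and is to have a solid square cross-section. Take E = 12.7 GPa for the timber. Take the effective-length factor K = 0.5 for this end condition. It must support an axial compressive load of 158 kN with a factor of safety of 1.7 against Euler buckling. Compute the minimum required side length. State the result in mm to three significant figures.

Required P_cr = n·P = 1.7 × 158 = 268.6 kN
L_e = K·L = 0.5 × 5.26 = 2.630 m
Required I = P_cr·L_e²/(π²E) = 2.686×10^5 × 2.630² / (π² × 1.27×10^10) = 1.482×10^-5 m⁴
I_req = 1.482×10^7 mm⁴
Solid square: I = a⁴/12  ⇒  a = (12I)^(1/4) = (12×1.482×10^7)^(1/4) = 115 mm

a ≈ 115 mm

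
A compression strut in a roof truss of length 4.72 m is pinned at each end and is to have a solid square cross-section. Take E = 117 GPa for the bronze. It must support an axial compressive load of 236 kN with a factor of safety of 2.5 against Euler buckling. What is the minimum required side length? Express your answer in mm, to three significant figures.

Required P_cr = n·P = 2.5 × 236 = 590.0 kN
L_e = K·L = 1 × 4.72 = 4.720 m
Required I = P_cr·L_e²/(π²E) = 5.900×10^5 × 4.720² / (π² × 1.17×10^11) = 1.138×10^-5 m⁴
I_req = 1.138×10^7 mm⁴
Solid square: I = a⁴/12  ⇒  a = (12I)^(1/4) = (12×1.138×10^7)^(1/4) = 108 mm

a ≈ 108 mm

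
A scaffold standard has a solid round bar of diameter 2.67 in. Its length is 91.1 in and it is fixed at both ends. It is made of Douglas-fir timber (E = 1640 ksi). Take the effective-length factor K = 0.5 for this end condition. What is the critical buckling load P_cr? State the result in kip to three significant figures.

P_cr ≈ 19.5 kip

I = πd⁴/64 = π×2.67⁴/64 = 2.495 in⁴
Effective length L_e = K·L = 0.5 × 91.1 = 45.55 in
P_cr = π²EI / L_e² = π² × 1640×10³ × 2.495 / 45.55² = 1.946×10^4 lb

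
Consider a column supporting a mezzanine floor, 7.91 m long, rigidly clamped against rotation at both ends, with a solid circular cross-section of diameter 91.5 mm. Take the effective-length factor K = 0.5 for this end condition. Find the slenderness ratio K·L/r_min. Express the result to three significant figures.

For a solid circle r = d/4 = 91.5/4 = 22.88 mm
L_e = K·L = 0.5 × 7.91 m = 3.955 m = 3955.0 mm
λ = L_e / r_min = 3955.0 / 22.88 = 173

λ ≈ 173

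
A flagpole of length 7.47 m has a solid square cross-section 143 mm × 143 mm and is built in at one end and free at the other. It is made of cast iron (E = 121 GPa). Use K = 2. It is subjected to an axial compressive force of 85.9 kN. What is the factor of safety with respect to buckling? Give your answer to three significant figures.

n ≈ 2.17

I = a⁴/12 = 143⁴/12 = 3.485×10^7 mm⁴
I = 3.485×10^7 mm⁴ = 3.485×10^-5 m⁴
Effective length L_e = K·L = 2 × 7.47 = 14.94 m
P_cr = π²EI / L_e² = π² × 121×10⁹ × 3.485×10^-5 / 14.94² = 1.864×10^5 N
Factor of safety n = P_cr / P = 186.44 / 85.9 = 2.17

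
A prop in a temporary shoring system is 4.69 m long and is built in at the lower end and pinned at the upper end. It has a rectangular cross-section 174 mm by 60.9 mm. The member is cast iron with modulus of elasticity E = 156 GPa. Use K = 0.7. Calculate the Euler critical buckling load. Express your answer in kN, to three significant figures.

Buckling occurs about the weak axis: I_min = h·b³/12 with b = 60.9 mm (the shorter side).
I_min = 174×60.9³/12 = 3.275×10^6 mm⁴
I = 3.275×10^6 mm⁴ = 3.275×10^-6 m⁴
Effective length L_e = K·L = 0.7 × 4.69 = 3.283 m
P_cr = π²EI / L_e² = π² × 156×10⁹ × 3.275×10^-6 / 3.283² = 4.678×10^5 N

P_cr ≈ 468 kN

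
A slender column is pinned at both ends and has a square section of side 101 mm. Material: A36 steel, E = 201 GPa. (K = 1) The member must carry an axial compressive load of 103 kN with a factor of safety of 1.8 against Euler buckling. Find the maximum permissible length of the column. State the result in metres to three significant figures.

I = a⁴/12 = 101⁴/12 = 8.672×10^6 mm⁴
I = 8.672×10^-6 m⁴
Required critical load P_cr = n·P = 1.8 × 103 = 185.4 kN = 1.854×10^5 N
From P_cr = π²EI/(K·L)²:  L = (1/K)·√(π²EI/P_cr) = (1/1)·√(π²×2.01×10^11×8.672×10^-6/1.854×10^5)
L = 9.63 m

L_max ≈ 9.63 m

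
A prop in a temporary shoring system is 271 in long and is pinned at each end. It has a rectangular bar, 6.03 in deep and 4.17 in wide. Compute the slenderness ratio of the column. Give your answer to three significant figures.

λ ≈ 225

For a rectangle r_min = b/√12 = 4.17/√12 = 1.204 in
L_e = K·L = 1 × 271 = 271.0 in
λ = L_e / r_min = 271.00 / 1.204 = 225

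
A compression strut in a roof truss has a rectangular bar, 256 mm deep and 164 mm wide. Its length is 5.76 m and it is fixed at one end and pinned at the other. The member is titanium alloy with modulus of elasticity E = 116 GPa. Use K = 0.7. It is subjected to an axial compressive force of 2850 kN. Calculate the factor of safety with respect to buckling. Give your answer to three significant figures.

Buckling occurs about the weak axis: I_min = h·b³/12 with b = 164 mm (the shorter side).
I_min = 256×164³/12 = 9.410×10^7 mm⁴
I = 9.410×10^7 mm⁴ = 9.410×10^-5 m⁴
Effective length L_e = K·L = 0.7 × 5.76 = 4.032 m
P_cr = π²EI / L_e² = π² × 116×10⁹ × 9.410×10^-5 / 4.032² = 6.627×10^6 N
Factor of safety n = P_cr / P = 6626.8 / 2850 = 2.33

n ≈ 2.33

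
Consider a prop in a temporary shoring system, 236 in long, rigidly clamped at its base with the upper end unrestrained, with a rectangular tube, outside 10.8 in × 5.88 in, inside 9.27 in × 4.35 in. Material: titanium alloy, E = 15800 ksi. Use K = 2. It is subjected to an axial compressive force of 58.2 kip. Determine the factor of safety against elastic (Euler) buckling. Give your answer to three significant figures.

Weak-axis I_min = (h_o·b_o³ − h_i·b_i³)/12 with b_o = 5.88, b_i = 4.350 in (shorter outer/inner sides).
I_min = (10.8×5.88³ − 9.270×4.350³)/12 = 119.4 in⁴
Effective length L_e = K·L = 2 × 236 = 472.0 in
P_cr = π²EI / L_e² = π² × 15800×10³ × 119.4 / 472.0² = 8.356×10^4 lb
Factor of safety n = P_cr / P = 83.562 / 58.2 = 1.44

n ≈ 1.44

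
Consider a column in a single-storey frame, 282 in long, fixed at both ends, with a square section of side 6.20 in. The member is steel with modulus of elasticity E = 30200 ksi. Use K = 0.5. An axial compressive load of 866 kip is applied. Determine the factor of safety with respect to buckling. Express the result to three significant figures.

I = a⁴/12 = 6.20⁴/12 = 123.1 in⁴
Effective length L_e = K·L = 0.5 × 282 = 141.0 in
P_cr = π²EI / L_e² = π² × 30200×10³ × 123.1 / 141.0² = 1.846×10^6 lb
Factor of safety n = P_cr / P = 1846.1 / 866 = 2.13

n ≈ 2.13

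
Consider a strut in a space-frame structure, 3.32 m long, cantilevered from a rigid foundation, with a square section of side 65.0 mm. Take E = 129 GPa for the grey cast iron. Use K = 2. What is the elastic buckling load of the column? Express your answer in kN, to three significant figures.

P_cr ≈ 43.0 kN

I = a⁴/12 = 65.0⁴/12 = 1.488×10^6 mm⁴
I = 1.488×10^6 mm⁴ = 1.488×10^-6 m⁴
Effective length L_e = K·L = 2 × 3.32 = 6.640 m
P_cr = π²EI / L_e² = π² × 129×10⁹ × 1.488×10^-6 / 6.640² = 4.296×10^4 N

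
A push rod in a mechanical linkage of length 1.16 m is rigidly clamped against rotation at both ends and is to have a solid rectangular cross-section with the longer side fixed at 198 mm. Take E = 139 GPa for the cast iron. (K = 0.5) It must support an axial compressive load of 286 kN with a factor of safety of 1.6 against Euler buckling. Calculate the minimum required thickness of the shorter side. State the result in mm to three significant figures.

Required P_cr = n·P = 1.6 × 286 = 457.6 kN
L_e = K·L = 0.5 × 1.16 = 0.5800 m
Required I = P_cr·L_e²/(π²E) = 4.576×10^5 × 0.5800² / (π² × 1.39×10^11) = 1.122×10^-7 m⁴
I_req = 1.122×10^5 mm⁴
Rectangle, weak axis: I_min = h·b³/12 with h = 198 mm fixed  ⇒  b = (12I/h)^(1/3) = 18.9 mm

b ≈ 18.9 mm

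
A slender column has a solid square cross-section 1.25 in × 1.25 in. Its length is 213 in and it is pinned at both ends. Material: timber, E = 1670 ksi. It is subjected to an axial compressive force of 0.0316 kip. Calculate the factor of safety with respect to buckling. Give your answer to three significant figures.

n ≈ 2.34

I = a⁴/12 = 1.25⁴/12 = 0.2035 in⁴
Effective length L_e = K·L = 1 × 213 = 213.0 in
P_cr = π²EI / L_e² = π² × 1670×10³ × 0.2035 / 213.0² = 73.91 lb
Factor of safety n = P_cr / P = 0.073912 / 0.0316 = 2.34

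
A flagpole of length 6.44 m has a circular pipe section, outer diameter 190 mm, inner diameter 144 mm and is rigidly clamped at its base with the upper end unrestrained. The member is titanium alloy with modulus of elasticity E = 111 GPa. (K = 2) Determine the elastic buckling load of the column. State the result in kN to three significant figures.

P_cr ≈ 283 kN

d_o = 190 mm, d_i = 144 mm
I = π(d_o⁴ − d_i⁴)/64 = π(190⁴ − 144.0⁴)/64 = 4.286×10^7 mm⁴
I = 4.286×10^7 mm⁴ = 4.286×10^-5 m⁴
Effective length L_e = K·L = 2 × 6.44 = 12.88 m
P_cr = π²EI / L_e² = π² × 111×10⁹ × 4.286×10^-5 / 12.88² = 2.831×10^5 N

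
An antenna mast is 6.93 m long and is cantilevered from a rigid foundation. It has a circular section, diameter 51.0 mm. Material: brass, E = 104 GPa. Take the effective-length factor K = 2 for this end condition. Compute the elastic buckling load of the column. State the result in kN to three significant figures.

I = πd⁴/64 = π×51.0⁴/64 = 3.321×10^5 mm⁴
I = 3.321×10^5 mm⁴ = 3.321×10^-7 m⁴
Effective length L_e = K·L = 2 × 6.93 = 13.86 m
P_cr = π²EI / L_e² = π² × 104×10⁹ × 3.321×10^-7 / 13.86² = 1.774×10^3 N

P_cr ≈ 1.77 kN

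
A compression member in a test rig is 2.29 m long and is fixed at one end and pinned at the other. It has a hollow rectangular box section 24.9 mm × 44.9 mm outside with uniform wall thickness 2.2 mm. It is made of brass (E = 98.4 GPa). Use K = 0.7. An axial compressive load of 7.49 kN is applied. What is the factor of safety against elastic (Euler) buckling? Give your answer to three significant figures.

n ≈ 1.45

Inner dimensions: h_i = 44.9 − 2×2.2 = 40.50 mm, b_i = 24.9 − 2×2.2 = 20.50 mm
Weak-axis I_min = (h_o·b_o³ − h_i·b_i³)/12 with b_o = 24.9, b_i = 20.50 mm (shorter outer/inner sides).
I_min = (44.9×24.9³ − 40.50×20.50³)/12 = 2.869×10^4 mm⁴
I = 2.869×10^4 mm⁴ = 2.869×10^-8 m⁴
Effective length L_e = K·L = 0.7 × 2.29 = 1.603 m
P_cr = π²EI / L_e² = π² × 98.4×10⁹ × 2.869×10^-8 / 1.603² = 1.084×10^4 N
Factor of safety n = P_cr / P = 10.843 / 7.49 = 1.45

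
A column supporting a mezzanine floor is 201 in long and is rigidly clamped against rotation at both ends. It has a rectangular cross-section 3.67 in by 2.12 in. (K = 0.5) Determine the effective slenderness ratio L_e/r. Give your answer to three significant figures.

For a rectangle r_min = b/√12 = 2.12/√12 = 0.6120 in
L_e = K·L = 0.5 × 201 = 100.5 in
λ = L_e / r_min = 100.50 / 0.6120 = 164

λ ≈ 164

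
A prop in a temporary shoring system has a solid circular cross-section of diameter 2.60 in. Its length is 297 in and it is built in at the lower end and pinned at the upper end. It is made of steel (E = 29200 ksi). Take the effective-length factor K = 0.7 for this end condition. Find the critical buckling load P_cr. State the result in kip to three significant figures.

P_cr ≈ 15.0 kip

I = πd⁴/64 = π×2.60⁴/64 = 2.243 in⁴
Effective length L_e = K·L = 0.7 × 297 = 207.9 in
P_cr = π²EI / L_e² = π² × 29200×10³ × 2.243 / 207.9² = 1.496×10^4 lb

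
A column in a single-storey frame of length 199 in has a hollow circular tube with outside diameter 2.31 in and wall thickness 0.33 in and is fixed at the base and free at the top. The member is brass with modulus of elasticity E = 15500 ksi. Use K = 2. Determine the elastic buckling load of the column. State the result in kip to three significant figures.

P_cr ≈ 0.998 kip

Inner diameter d_i = 2.31 − 2×0.33 = 1.650 in
I = π(d_o⁴ − d_i⁴)/64 = π(2.31⁴ − 1.650⁴)/64 = 1.034 in⁴
Effective length L_e = K·L = 2 × 199 = 398.0 in
P_cr = π²EI / L_e² = π² × 15500×10³ × 1.034 / 398.0² = 998.5 lb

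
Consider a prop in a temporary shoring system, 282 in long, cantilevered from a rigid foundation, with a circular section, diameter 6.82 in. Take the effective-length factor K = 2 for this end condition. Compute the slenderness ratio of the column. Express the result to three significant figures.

For a solid circle r = d/4 = 6.82/4 = 1.705 in
L_e = K·L = 2 × 282 = 564.0 in
λ = L_e / r_min = 564.00 / 1.705 = 331

λ ≈ 331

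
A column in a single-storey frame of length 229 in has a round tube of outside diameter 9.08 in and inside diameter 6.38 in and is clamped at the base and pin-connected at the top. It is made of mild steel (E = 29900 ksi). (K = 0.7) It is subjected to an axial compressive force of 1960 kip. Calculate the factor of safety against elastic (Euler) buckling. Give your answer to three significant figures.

n ≈ 1.48

d_o = 9.08 in, d_i = 6.38 in
I = π(d_o⁴ − d_i⁴)/64 = π(9.08⁴ − 6.380⁴)/64 = 252.3 in⁴
Effective length L_e = K·L = 0.7 × 229 = 160.3 in
P_cr = π²EI / L_e² = π² × 29900×10³ × 252.3 / 160.3² = 2.898×10^6 lb
Factor of safety n = P_cr / P = 2897.9 / 1960 = 1.48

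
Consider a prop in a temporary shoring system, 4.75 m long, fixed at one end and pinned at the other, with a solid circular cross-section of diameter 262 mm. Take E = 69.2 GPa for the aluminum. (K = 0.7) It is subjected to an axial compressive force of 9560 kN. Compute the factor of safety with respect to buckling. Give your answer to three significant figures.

I = πd⁴/64 = π×262⁴/64 = 2.313×10^8 mm⁴
I = 2.313×10^8 mm⁴ = 2.313×10^-4 m⁴
Effective length L_e = K·L = 0.7 × 4.75 = 3.325 m
P_cr = π²EI / L_e² = π² × 69.2×10⁹ × 2.313×10^-4 / 3.325² = 1.429×10^7 N
Factor of safety n = P_cr / P = 14289 / 9560 = 1.49

n ≈ 1.49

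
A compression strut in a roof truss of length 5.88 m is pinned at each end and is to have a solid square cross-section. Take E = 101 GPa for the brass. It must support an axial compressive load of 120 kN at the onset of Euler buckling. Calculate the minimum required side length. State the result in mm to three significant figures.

a ≈ 84.1 mm

L_e = K·L = 1 × 5.88 = 5.880 m
Required I = P_cr·L_e²/(π²E) = 1.200×10^5 × 5.880² / (π² × 1.01×10^11) = 4.162×10^-6 m⁴
I_req = 4.162×10^6 mm⁴
Solid square: I = a⁴/12  ⇒  a = (12I)^(1/4) = (12×4.162×10^6)^(1/4) = 84.1 mm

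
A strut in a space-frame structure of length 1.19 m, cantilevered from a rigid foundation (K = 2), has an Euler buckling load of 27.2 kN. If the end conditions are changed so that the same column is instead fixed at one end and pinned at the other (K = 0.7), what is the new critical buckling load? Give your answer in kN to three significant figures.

P_cr ∝ 1/K², so P_cr,new = P_cr,old × (K_old/K_new)² = 27.2 × (2/0.7)²
= 27.2 × 8.163 = 222 kN

P_cr ≈ 222 kN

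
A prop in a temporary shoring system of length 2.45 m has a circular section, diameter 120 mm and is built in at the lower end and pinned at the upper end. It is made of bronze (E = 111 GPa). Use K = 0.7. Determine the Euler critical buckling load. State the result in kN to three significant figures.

I = πd⁴/64 = π×120⁴/64 = 1.018×10^7 mm⁴
I = 1.018×10^7 mm⁴ = 1.018×10^-5 m⁴
Effective length L_e = K·L = 0.7 × 2.45 = 1.715 m
P_cr = π²EI / L_e² = π² × 111×10⁹ × 1.018×10^-5 / 1.715² = 3.791×10^6 N

P_cr ≈ 3790 kN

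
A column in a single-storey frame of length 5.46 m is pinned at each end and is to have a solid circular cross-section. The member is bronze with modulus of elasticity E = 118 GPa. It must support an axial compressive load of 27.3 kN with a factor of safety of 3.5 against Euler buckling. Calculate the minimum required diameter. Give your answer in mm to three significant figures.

d ≈ 84.0 mm

Required P_cr = n·P = 3.5 × 27.3 = 95.55 kN
L_e = K·L = 1 × 5.46 = 5.460 m
Required I = P_cr·L_e²/(π²E) = 9.555×10^4 × 5.460² / (π² × 1.18×10^11) = 2.446×10^-6 m⁴
I_req = 2.446×10^6 mm⁴
Solid circle: I = πd⁴/64  ⇒  d = (64I/π)^(1/4) = (64×2.446×10^6/π)^(1/4) = 84.0 mm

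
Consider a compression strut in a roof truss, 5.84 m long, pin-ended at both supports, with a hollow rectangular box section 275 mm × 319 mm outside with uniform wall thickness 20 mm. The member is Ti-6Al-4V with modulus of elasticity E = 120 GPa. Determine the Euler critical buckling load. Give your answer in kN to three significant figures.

P_cr ≈ 8720 kN

Inner dimensions: h_i = 319 − 2×20 = 279.0 mm, b_i = 275 − 2×20 = 235.0 mm
Weak-axis I_min = (h_o·b_o³ − h_i·b_i³)/12 with b_o = 275, b_i = 235.0 mm (shorter outer/inner sides).
I_min = (319×275³ − 279.0×235.0³)/12 = 2.511×10^8 mm⁴
I = 2.511×10^8 mm⁴ = 2.511×10^-4 m⁴
Effective length L_e = K·L = 1 × 5.84 = 5.840 m
P_cr = π²EI / L_e² = π² × 120×10⁹ × 2.511×10^-4 / 5.840² = 8.720×10^6 N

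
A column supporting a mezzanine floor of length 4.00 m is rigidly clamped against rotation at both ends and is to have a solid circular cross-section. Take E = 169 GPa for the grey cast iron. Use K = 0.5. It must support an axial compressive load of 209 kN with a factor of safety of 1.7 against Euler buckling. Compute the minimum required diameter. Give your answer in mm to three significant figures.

Required P_cr = n·P = 1.7 × 209 = 355.3 kN
L_e = K·L = 0.5 × 4.00 = 2.000 m
Required I = P_cr·L_e²/(π²E) = 3.553×10^5 × 2.000² / (π² × 1.69×10^11) = 8.521×10^-7 m⁴
I_req = 8.521×10^5 mm⁴
Solid circle: I = πd⁴/64  ⇒  d = (64I/π)^(1/4) = (64×8.521×10^5/π)^(1/4) = 64.5 mm

d ≈ 64.5 mm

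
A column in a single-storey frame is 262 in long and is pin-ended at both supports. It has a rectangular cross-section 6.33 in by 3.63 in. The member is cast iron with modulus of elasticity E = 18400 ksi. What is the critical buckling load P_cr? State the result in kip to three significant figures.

P_cr ≈ 66.8 kip

Buckling occurs about the weak axis: I_min = h·b³/12 with b = 3.63 in (the shorter side).
I_min = 6.33×3.63³/12 = 25.23 in⁴
Effective length L_e = K·L = 1 × 262 = 262.0 in
P_cr = π²EI / L_e² = π² × 18400×10³ × 25.23 / 262.0² = 6.675×10^4 lb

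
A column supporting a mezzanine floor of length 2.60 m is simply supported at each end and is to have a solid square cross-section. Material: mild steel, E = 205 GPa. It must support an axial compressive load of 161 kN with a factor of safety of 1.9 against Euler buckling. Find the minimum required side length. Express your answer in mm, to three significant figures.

Required P_cr = n·P = 1.9 × 161 = 305.9 kN
L_e = K·L = 1 × 2.60 = 2.600 m
Required I = P_cr·L_e²/(π²E) = 3.059×10^5 × 2.600² / (π² × 2.05×10^11) = 1.022×10^-6 m⁴
I_req = 1.022×10^6 mm⁴
Solid square: I = a⁴/12  ⇒  a = (12I)^(1/4) = (12×1.022×10^6)^(1/4) = 59.2 mm

a ≈ 59.2 mm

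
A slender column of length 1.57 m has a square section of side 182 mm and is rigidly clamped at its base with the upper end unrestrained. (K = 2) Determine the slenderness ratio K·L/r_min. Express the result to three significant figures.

λ ≈ 59.8

I = a⁴/12 = 182⁴/12 = 9.143×10^7 mm⁴
A = 3.312×10^4 mm²;  r_min = √(I/A) = √(9.143×10^7/3.312×10^4) = 52.54 mm
L_e = K·L = 2 × 1.57 m = 3.140 m = 3140.0 mm
λ = L_e / r_min = 3140.0 / 52.54 = 59.8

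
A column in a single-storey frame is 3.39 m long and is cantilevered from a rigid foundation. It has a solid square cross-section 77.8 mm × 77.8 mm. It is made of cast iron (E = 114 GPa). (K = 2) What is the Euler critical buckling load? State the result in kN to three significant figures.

I = a⁴/12 = 77.8⁴/12 = 3.053×10^6 mm⁴
I = 3.053×10^6 mm⁴ = 3.053×10^-6 m⁴
Effective length L_e = K·L = 2 × 3.39 = 6.780 m
P_cr = π²EI / L_e² = π² × 114×10⁹ × 3.053×10^-6 / 6.780² = 7.473×10^4 N

P_cr ≈ 74.7 kN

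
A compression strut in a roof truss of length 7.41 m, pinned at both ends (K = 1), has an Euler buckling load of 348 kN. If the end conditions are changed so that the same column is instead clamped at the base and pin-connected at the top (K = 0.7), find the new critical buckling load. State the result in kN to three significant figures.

P_cr ∝ 1/K², so P_cr,new = P_cr,old × (K_old/K_new)² = 348 × (1/0.7)²
= 348 × 2.041 = 710 kN

P_cr ≈ 710 kN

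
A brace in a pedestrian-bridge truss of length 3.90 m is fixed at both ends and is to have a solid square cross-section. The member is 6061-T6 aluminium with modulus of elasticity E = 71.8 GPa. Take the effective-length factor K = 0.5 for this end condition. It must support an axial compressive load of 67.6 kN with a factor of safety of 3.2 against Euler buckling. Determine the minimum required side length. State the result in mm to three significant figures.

Required P_cr = n·P = 3.2 × 67.6 = 216.3 kN
L_e = K·L = 0.5 × 3.90 = 1.950 m
Required I = P_cr·L_e²/(π²E) = 2.163×10^5 × 1.950² / (π² × 7.18×10^10) = 1.161×10^-6 m⁴
I_req = 1.161×10^6 mm⁴
Solid square: I = a⁴/12  ⇒  a = (12I)^(1/4) = (12×1.161×10^6)^(1/4) = 61.1 mm

a ≈ 61.1 mm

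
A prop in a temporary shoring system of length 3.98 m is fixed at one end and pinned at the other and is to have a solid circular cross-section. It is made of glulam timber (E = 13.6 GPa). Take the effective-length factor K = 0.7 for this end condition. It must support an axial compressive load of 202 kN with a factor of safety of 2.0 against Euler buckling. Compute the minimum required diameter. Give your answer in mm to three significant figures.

d ≈ 148 mm

Required P_cr = n·P = 2.0 × 202 = 404.0 kN
L_e = K·L = 0.7 × 3.98 = 2.786 m
Required I = P_cr·L_e²/(π²E) = 4.040×10^5 × 2.786² / (π² × 1.36×10^10) = 2.336×10^-5 m⁴
I_req = 2.336×10^7 mm⁴
Solid circle: I = πd⁴/64  ⇒  d = (64I/π)^(1/4) = (64×2.336×10^7/π)^(1/4) = 148 mm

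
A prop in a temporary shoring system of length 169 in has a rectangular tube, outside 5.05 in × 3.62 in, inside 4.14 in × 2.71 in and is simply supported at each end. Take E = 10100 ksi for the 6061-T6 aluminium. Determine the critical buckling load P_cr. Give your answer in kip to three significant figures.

Weak-axis I_min = (h_o·b_o³ − h_i·b_i³)/12 with b_o = 3.62, b_i = 2.710 in (shorter outer/inner sides).
I_min = (5.05×3.62³ − 4.140×2.710³)/12 = 13.10 in⁴
Effective length L_e = K·L = 1 × 169 = 169.0 in
P_cr = π²EI / L_e² = π² × 10100×10³ × 13.10 / 169.0² = 4.571×10^4 lb

P_cr ≈ 45.7 kip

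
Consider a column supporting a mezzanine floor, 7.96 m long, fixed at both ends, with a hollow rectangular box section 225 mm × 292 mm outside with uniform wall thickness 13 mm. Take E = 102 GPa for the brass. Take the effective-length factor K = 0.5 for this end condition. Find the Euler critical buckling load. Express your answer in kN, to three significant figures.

Inner dimensions: h_i = 292 − 2×13 = 266.0 mm, b_i = 225 − 2×13 = 199.0 mm
Weak-axis I_min = (h_o·b_o³ − h_i·b_i³)/12 with b_o = 225, b_i = 199.0 mm (shorter outer/inner sides).
I_min = (292×225³ − 266.0×199.0³)/12 = 1.025×10^8 mm⁴
I = 1.025×10^8 mm⁴ = 1.025×10^-4 m⁴
Effective length L_e = K·L = 0.5 × 7.96 = 3.980 m
P_cr = π²EI / L_e² = π² × 102×10⁹ × 1.025×10^-4 / 3.980² = 6.513×10^6 N

P_cr ≈ 6510 kN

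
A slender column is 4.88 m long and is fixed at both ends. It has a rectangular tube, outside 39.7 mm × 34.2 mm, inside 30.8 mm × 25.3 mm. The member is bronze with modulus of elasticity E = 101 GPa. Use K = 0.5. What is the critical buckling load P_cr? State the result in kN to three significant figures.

Weak-axis I_min = (h_o·b_o³ − h_i·b_i³)/12 with b_o = 34.2, b_i = 25.30 mm (shorter outer/inner sides).
I_min = (39.7×34.2³ − 30.80×25.30³)/12 = 9.077×10^4 mm⁴
I = 9.077×10^4 mm⁴ = 9.077×10^-8 m⁴
Effective length L_e = K·L = 0.5 × 4.88 = 2.440 m
P_cr = π²EI / L_e² = π² × 101×10⁹ × 9.077×10^-8 / 2.440² = 1.520×10^4 N

P_cr ≈ 15.2 kN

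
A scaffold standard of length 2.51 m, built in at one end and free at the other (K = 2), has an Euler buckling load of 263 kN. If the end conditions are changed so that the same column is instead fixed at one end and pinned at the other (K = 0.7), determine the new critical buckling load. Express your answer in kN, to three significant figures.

P_cr ≈ 2150 kN

P_cr ∝ 1/K², so P_cr,new = P_cr,old × (K_old/K_new)² = 263 × (2/0.7)²
= 263 × 8.163 = 2150 kN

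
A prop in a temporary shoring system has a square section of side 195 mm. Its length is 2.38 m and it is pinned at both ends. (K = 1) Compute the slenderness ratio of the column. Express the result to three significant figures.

λ ≈ 42.3

For a square r = a/√12 = 195/√12 = 56.29 mm
L_e = K·L = 1 × 2.38 m = 2.380 m = 2380.0 mm
λ = L_e / r_min = 2380.0 / 56.29 = 42.3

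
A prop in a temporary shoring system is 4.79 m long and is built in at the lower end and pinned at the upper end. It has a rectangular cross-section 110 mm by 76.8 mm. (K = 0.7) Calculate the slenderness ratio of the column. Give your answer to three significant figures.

Buckling occurs about the weak axis: I_min = h·b³/12 with b = 76.8 mm (the shorter side).
I_min = 110×76.8³/12 = 4.152×10^6 mm⁴
A = 8.448×10^3 mm²;  r_min = √(I/A) = √(4.152×10^6/8.448×10^3) = 22.17 mm
L_e = K·L = 0.7 × 4.79 m = 3.353 m = 3353.0 mm
λ = L_e / r_min = 3353.0 / 22.17 = 151

λ ≈ 151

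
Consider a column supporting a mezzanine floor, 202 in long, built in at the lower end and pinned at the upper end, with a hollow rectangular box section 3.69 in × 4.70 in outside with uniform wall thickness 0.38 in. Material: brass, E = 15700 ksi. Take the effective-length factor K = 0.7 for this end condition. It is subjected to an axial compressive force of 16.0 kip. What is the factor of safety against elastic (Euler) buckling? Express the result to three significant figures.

n ≈ 5.53

Inner dimensions: h_i = 4.70 − 2×0.38 = 3.940 in, b_i = 3.69 − 2×0.38 = 2.930 in
Weak-axis I_min = (h_o·b_o³ − h_i·b_i³)/12 with b_o = 3.69, b_i = 2.930 in (shorter outer/inner sides).
I_min = (4.70×3.69³ − 3.940×2.930³)/12 = 11.42 in⁴
Effective length L_e = K·L = 0.7 × 202 = 141.4 in
P_cr = π²EI / L_e² = π² × 15700×10³ × 11.42 / 141.4² = 8.850×10^4 lb
Factor of safety n = P_cr / P = 88.504 / 16.0 = 5.53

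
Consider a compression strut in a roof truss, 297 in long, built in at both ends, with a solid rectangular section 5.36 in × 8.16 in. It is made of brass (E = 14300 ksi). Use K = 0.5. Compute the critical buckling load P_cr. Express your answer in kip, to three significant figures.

Buckling occurs about the weak axis: I_min = h·b³/12 with b = 5.36 in (the shorter side).
I_min = 8.16×5.36³/12 = 104.7 in⁴
Effective length L_e = K·L = 0.5 × 297 = 148.5 in
P_cr = π²EI / L_e² = π² × 14300×10³ × 104.7 / 148.5² = 6.702×10^5 lb

P_cr ≈ 670 kip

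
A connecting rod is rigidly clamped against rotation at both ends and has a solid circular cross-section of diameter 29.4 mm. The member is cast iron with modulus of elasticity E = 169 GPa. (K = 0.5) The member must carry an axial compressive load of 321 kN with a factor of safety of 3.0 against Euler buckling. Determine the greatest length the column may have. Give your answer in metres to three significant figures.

L_max ≈ 0.504 m

I = πd⁴/64 = π×29.4⁴/64 = 3.667×10^4 mm⁴
I = 3.667×10^-8 m⁴
Required critical load P_cr = n·P = 3.0 × 321 = 963.0 kN = 9.630×10^5 N
From P_cr = π²EI/(K·L)²:  L = (1/K)·√(π²EI/P_cr) = (1/0.5)·√(π²×1.69×10^11×3.667×10^-8/9.630×10^5)
L = 0.504 m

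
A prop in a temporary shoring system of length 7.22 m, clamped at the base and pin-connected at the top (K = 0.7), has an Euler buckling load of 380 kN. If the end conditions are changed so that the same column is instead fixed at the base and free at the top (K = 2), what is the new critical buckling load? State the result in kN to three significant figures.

P_cr ∝ 1/K², so P_cr,new = P_cr,old × (K_old/K_new)² = 380 × (0.7/2)²
= 380 × 0.1225 = 46.6 kN

P_cr ≈ 46.6 kN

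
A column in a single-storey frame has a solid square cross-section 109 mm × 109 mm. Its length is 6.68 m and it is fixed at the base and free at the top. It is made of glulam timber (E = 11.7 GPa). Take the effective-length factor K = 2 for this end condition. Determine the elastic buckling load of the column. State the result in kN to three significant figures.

I = a⁴/12 = 109⁴/12 = 1.176×10^7 mm⁴
I = 1.176×10^7 mm⁴ = 1.176×10^-5 m⁴
Effective length L_e = K·L = 2 × 6.68 = 13.36 m
P_cr = π²EI / L_e² = π² × 11.7×10⁹ × 1.176×10^-5 / 13.36² = 7.610×10^3 N

P_cr ≈ 7.61 kN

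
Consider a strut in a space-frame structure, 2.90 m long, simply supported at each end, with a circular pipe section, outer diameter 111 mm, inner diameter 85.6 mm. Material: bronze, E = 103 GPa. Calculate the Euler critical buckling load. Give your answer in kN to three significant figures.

P_cr ≈ 582 kN

d_o = 111 mm, d_i = 85.6 mm
I = π(d_o⁴ − d_i⁴)/64 = π(111⁴ − 85.60⁴)/64 = 4.816×10^6 mm⁴
I = 4.816×10^6 mm⁴ = 4.816×10^-6 m⁴
Effective length L_e = K·L = 1 × 2.90 = 2.900 m
P_cr = π²EI / L_e² = π² × 103×10⁹ × 4.816×10^-6 / 2.900² = 5.822×10^5 N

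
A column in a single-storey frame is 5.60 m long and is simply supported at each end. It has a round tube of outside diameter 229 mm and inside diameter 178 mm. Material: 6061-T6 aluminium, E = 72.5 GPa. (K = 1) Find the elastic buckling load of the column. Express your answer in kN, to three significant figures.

P_cr ≈ 1960 kN

d_o = 229 mm, d_i = 178 mm
I = π(d_o⁴ − d_i⁴)/64 = π(229⁴ − 178.0⁴)/64 = 8.572×10^7 mm⁴
I = 8.572×10^7 mm⁴ = 8.572×10^-5 m⁴
Effective length L_e = K·L = 1 × 5.60 = 5.600 m
P_cr = π²EI / L_e² = π² × 72.5×10⁹ × 8.572×10^-5 / 5.600² = 1.956×10^6 N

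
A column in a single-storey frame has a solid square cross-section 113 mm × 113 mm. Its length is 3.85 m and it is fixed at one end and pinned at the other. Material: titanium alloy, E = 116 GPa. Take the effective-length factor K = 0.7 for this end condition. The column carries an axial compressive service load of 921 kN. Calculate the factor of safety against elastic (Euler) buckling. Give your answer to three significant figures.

n ≈ 2.33

I = a⁴/12 = 113⁴/12 = 1.359×10^7 mm⁴
I = 1.359×10^7 mm⁴ = 1.359×10^-5 m⁴
Effective length L_e = K·L = 0.7 × 3.85 = 2.695 m
P_cr = π²EI / L_e² = π² × 116×10⁹ × 1.359×10^-5 / 2.695² = 2.142×10^6 N
Factor of safety n = P_cr / P = 2141.8 / 921 = 2.33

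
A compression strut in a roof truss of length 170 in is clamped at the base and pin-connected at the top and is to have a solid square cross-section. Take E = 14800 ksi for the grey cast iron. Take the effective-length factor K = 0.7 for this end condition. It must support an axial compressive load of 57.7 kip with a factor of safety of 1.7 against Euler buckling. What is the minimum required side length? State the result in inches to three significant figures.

a ≈ 3.27 in

Required P_cr = n·P = 1.7 × 57.7 = 98.09 kip
L_e = K·L = 0.7 × 170 = 119.0 in
Required I = P_cr·L_e²/(π²E) = 9.809×10^4 × 119.0² / (π² × 1.48×10^7) = 9.509 in⁴
Solid square: I = a⁴/12  ⇒  a = (12I)^(1/4) = (12×9.509)^(1/4) = 3.27 in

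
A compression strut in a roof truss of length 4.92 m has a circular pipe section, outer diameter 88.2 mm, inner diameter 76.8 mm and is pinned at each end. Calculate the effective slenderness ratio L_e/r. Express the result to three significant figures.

λ ≈ 168

d_o = 88.2 mm, d_i = 76.8 mm
I = π(d_o⁴ − d_i⁴)/64 = π(88.2⁴ − 76.80⁴)/64 = 1.263×10^6 mm⁴
A = 1.477×10^3 mm²;  r_min = √(I/A) = √(1.263×10^6/1.477×10^3) = 29.24 mm
L_e = K·L = 1 × 4.92 m = 4.920 m = 4920.0 mm
λ = L_e / r_min = 4920.0 / 29.24 = 168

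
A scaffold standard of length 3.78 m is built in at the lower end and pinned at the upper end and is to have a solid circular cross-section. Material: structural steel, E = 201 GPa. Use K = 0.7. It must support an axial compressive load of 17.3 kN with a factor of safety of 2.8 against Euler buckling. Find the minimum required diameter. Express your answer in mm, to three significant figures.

Required P_cr = n·P = 2.8 × 17.3 = 48.44 kN
L_e = K·L = 0.7 × 3.78 = 2.646 m
Required I = P_cr·L_e²/(π²E) = 4.844×10^4 × 2.646² / (π² × 2.01×10^11) = 1.710×10^-7 m⁴
I_req = 1.710×10^5 mm⁴
Solid circle: I = πd⁴/64  ⇒  d = (64I/π)^(1/4) = (64×1.710×10^5/π)^(1/4) = 43.2 mm

d ≈ 43.2 mm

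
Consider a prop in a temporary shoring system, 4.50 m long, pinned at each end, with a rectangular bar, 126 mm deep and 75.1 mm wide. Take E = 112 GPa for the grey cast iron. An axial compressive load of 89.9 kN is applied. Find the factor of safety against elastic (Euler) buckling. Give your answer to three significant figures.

Buckling occurs about the weak axis: I_min = h·b³/12 with b = 75.1 mm (the shorter side).
I_min = 126×75.1³/12 = 4.447×10^6 mm⁴
I = 4.447×10^6 mm⁴ = 4.447×10^-6 m⁴
Effective length L_e = K·L = 1 × 4.50 = 4.500 m
P_cr = π²EI / L_e² = π² × 112×10⁹ × 4.447×10^-6 / 4.500² = 2.428×10^5 N
Factor of safety n = P_cr / P = 242.77 / 89.9 = 2.70

n ≈ 2.70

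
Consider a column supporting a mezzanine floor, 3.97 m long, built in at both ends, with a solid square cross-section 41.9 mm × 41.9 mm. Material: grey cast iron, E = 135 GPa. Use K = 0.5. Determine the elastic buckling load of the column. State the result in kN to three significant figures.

I = a⁴/12 = 41.9⁴/12 = 2.568×10^5 mm⁴
I = 2.568×10^5 mm⁴ = 2.568×10^-7 m⁴
Effective length L_e = K·L = 0.5 × 3.97 = 1.985 m
P_cr = π²EI / L_e² = π² × 135×10⁹ × 2.568×10^-7 / 1.985² = 8.685×10^4 N

P_cr ≈ 86.9 kN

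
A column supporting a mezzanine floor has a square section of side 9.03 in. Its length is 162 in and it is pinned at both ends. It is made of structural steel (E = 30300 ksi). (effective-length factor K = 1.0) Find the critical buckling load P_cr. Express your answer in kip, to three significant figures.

P_cr ≈ 6310 kip

I = a⁴/12 = 9.03⁴/12 = 554.1 in⁴
Effective length L_e = K·L = 1 × 162 = 162.0 in
P_cr = π²EI / L_e² = π² × 30300×10³ × 554.1 / 162.0² = 6.314×10^6 lb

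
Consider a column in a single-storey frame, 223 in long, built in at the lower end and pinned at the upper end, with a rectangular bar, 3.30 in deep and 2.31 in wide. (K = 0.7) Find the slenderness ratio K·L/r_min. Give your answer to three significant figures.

λ ≈ 234

Buckling occurs about the weak axis: I_min = h·b³/12 with b = 2.31 in (the shorter side).
I_min = 3.30×2.31³/12 = 3.390 in⁴
A = 7.623 in²;  r_min = √(I/A) = √(3.390/7.623) = 0.6668 in
L_e = K·L = 0.7 × 223 = 156.1 in
λ = L_e / r_min = 156.10 / 0.6668 = 234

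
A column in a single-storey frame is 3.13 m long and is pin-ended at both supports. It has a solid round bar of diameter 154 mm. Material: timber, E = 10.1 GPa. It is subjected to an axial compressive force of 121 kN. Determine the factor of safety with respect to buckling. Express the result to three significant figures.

n ≈ 2.32

I = πd⁴/64 = π×154⁴/64 = 2.761×10^7 mm⁴
I = 2.761×10^7 mm⁴ = 2.761×10^-5 m⁴
Effective length L_e = K·L = 1 × 3.13 = 3.130 m
P_cr = π²EI / L_e² = π² × 10.1×10⁹ × 2.761×10^-5 / 3.130² = 2.809×10^5 N
Factor of safety n = P_cr / P = 280.92 / 121 = 2.32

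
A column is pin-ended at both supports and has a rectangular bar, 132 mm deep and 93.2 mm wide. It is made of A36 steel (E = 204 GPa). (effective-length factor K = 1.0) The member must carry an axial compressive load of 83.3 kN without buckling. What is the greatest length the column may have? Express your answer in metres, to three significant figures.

L_max ≈ 14.7 m

Buckling occurs about the weak axis: I_min = h·b³/12 with b = 93.2 mm (the shorter side).
I_min = 132×93.2³/12 = 8.905×10^6 mm⁴
I = 8.905×10^-6 m⁴
At the buckling limit P_cr = P = 8.330×10^4 N
From P_cr = π²EI/(K·L)²:  L = (1/K)·√(π²EI/P_cr) = (1/1)·√(π²×2.04×10^11×8.905×10^-6/8.330×10^4)
L = 14.7 m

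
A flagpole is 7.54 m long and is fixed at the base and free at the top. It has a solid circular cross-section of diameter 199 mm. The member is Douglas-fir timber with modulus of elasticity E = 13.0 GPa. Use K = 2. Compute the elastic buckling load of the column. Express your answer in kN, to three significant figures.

P_cr ≈ 43.4 kN

I = πd⁴/64 = π×199⁴/64 = 7.698×10^7 mm⁴
I = 7.698×10^7 mm⁴ = 7.698×10^-5 m⁴
Effective length L_e = K·L = 2 × 7.54 = 15.08 m
P_cr = π²EI / L_e² = π² × 13.0×10⁹ × 7.698×10^-5 / 15.08² = 4.343×10^4 N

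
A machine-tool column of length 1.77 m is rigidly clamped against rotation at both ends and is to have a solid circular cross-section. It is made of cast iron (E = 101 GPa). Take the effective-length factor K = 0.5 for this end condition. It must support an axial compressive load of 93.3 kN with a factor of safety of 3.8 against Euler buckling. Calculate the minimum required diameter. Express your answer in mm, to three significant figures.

d ≈ 48.8 mm

Required P_cr = n·P = 3.8 × 93.3 = 354.5 kN
L_e = K·L = 0.5 × 1.77 = 0.8850 m
Required I = P_cr·L_e²/(π²E) = 3.545×10^5 × 0.8850² / (π² × 1.01×10^11) = 2.786×10^-7 m⁴
I_req = 2.786×10^5 mm⁴
Solid circle: I = πd⁴/64  ⇒  d = (64I/π)^(1/4) = (64×2.786×10^5/π)^(1/4) = 48.8 mm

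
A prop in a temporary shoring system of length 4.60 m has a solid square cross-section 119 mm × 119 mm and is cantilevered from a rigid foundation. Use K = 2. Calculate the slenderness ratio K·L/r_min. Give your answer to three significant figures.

For a square r = a/√12 = 119/√12 = 34.35 mm
L_e = K·L = 2 × 4.60 m = 9.200 m = 9200.0 mm
λ = L_e / r_min = 9200.0 / 34.35 = 268

λ ≈ 268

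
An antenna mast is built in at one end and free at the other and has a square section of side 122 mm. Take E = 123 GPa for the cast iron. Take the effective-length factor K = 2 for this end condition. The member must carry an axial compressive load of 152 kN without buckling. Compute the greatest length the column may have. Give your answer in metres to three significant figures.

L_max ≈ 6.07 m

I = a⁴/12 = 122⁴/12 = 1.846×10^7 mm⁴
I = 1.846×10^-5 m⁴
At the buckling limit P_cr = P = 1.520×10^5 N
From P_cr = π²EI/(K·L)²:  L = (1/K)·√(π²EI/P_cr) = (1/2)·√(π²×1.23×10^11×1.846×10^-5/1.520×10^5)
L = 6.07 m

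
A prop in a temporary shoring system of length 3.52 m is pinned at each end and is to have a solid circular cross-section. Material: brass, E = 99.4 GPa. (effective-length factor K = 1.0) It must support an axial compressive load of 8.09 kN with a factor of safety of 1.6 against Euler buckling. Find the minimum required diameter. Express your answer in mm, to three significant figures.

d ≈ 42.7 mm

Required P_cr = n·P = 1.6 × 8.09 = 12.94 kN
L_e = K·L = 1 × 3.52 = 3.520 m
Required I = P_cr·L_e²/(π²E) = 1.294×10^4 × 3.520² / (π² × 9.94×10^10) = 1.635×10^-7 m⁴
I_req = 1.635×10^5 mm⁴
Solid circle: I = πd⁴/64  ⇒  d = (64I/π)^(1/4) = (64×1.635×10^5/π)^(1/4) = 42.7 mm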